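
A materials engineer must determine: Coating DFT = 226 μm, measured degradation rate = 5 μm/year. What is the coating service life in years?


Service life = thickness / degradation rate
Life = 226 / 5 = 45.2 years

45.2 years


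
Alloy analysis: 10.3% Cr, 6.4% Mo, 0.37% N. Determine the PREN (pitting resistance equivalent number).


Apply the PREN formula: PREN = Cr + 3.3*Mo + 16*N
PREN = 10.3 + 3.3*6.4 + 16*0.37
PREN = 10.3 + 21.12 + 5.92 = 37.34

37.34


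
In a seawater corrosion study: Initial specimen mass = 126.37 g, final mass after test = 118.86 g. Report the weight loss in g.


Weight loss = initial − final
WL = 126.37 − 118.86 = 7.51 g

7.51 g


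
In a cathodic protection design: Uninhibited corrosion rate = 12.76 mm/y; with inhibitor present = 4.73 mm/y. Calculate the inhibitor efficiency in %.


Apply the inhibitor-efficiency definition: IE = (CR_blank − CR_inh)/CR_blank × 100
IE = (12.76 − 4.73) / 12.76 × 100
IE = 8.03 / 12.76 × 100 = 62.9 %

62.9 %


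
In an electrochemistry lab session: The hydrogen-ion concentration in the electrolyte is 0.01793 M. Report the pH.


pH = −log10[H+]
pH = −log10(0.01793) = 1.75

1.75


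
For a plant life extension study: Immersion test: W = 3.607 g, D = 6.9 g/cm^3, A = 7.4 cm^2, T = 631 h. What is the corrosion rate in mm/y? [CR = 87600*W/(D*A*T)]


Apply the mm/y weight-loss relation: CR = 87600 * W / (D * A * T)
Numerator: 87600 * 3.607 = 315973.2
Denominator: 6.9 * 7.4 * 631 = 32218.86
CR = 315973.2 / 32218.86 = 9.80709 mm/y

9.80709 mm/y


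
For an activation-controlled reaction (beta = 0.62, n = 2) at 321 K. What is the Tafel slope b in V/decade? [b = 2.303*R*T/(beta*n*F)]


Apply the Tafel slope relation: b = 2.303*R*T/(beta*n*F)
Numerator: 2.303 * 8.314 * 321 = 6146.23
Denominator: 0.62 * 2 * 96485 = 119641.4
b = 6146.23 / 119641.4 = 0.051 V/decade

0.051 V/decade


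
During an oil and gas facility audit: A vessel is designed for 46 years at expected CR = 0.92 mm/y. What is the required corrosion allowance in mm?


Corrosion allowance = CR × design life
CA = 0.92 * 46 = 42.32 mm

42.32 mm


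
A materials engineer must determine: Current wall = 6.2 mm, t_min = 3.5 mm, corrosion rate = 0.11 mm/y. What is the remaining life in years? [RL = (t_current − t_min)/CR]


Apply the remaining-life relation: RL = (t_current − t_min) / CR
RL = (6.2 − 3.5) / 0.11 = 2.7 / 0.11 = 24.5 years

24.5 years


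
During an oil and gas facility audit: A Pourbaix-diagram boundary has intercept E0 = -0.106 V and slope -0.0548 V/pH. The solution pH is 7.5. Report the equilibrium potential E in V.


Apply the Pourbaix line equation: E = E0 + slope*pH
E = -0.106 + (-0.0548)*7.5 = -0.106 + (-0.411) = -0.517 V
Rounded to 4 decimal places: E = -0.5170 V

-0.5170 V


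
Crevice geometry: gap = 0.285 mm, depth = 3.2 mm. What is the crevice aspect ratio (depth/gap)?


Aspect ratio = depth / gap
Ratio = 3.2 / 0.285 = 11.2

11.2


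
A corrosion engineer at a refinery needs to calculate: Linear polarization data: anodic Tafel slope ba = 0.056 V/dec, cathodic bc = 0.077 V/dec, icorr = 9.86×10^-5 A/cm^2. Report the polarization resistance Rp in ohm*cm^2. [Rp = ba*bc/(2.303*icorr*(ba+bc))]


Apply the Stern-Geary equation: Rp = ba*bc / (2.303*icorr*(ba+bc))
ba*bc = 0.056*0.077 = 0.004312
ba+bc = 0.133; 2.303*icorr*(ba+bc) = 2.303*9.86×10^-5*0.133 = 3.0201081×10^-5
Rp = 0.004312 / 3.0201081×10^-5 = 142.8 ohm*cm^2

142.8 ohm*cm^2


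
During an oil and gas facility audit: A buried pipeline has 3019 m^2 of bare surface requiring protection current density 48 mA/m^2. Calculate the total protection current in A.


I = area * current density, then convert mA → A (÷1000)
I = 3019 * 48 / 1000 = 144.91 A

144.91 A


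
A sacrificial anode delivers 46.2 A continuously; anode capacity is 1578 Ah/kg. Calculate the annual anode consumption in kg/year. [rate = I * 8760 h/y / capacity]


Annual consumption = current * hours per year / capacity
Rate = 46.2 * 8760 / 1578 = 256.5 kg/year

256.5 kg/year


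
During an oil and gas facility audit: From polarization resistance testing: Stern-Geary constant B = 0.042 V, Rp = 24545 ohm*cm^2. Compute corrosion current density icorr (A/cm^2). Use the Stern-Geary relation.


Apply the Stern-Geary relation: icorr = B / Rp
icorr = 0.042 / 24545 = 1.711×10^-6 A/cm^2

1.711×10^-6 A/cm^2


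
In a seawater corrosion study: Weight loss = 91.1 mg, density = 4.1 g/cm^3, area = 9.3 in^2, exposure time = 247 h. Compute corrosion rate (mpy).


Apply the mpy weight-loss relation: CR = 534 * W / (D * A * T)
Numerator: 534 * 91.1 = 48647.4
Denominator: 4.1 * 9.3 * 247 = 9418.11
CR = 48647.4 / 9418.11 = 5.165 mpy

5.165 mpy


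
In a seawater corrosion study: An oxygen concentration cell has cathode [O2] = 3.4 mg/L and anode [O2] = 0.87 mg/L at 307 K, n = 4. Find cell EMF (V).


Apply the Nernst concentration-cell relation: E = (RT/nF)*ln(C_cathode/C_anode)
RT/nF = 8.314*307/(4*96485) = 0.00661346 V
ln(3.4/0.87) = 1.36304
E = 0.00661346 * 1.36304 = 0.00901 V

0.00901 V


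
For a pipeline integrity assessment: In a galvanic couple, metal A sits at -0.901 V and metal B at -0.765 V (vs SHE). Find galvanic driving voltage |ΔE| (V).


Driving voltage is the absolute potential difference.
|ΔE| = |-0.901 − (-0.765)| = 0.136 V

0.136 V


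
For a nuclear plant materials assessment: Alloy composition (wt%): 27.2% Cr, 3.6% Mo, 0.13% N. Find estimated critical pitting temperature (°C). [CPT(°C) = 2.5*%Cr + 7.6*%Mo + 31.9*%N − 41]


Apply the ASTM G48 empirical CPT estimate: CPT(°C) = 2.5*%Cr + 7.6*%Mo + 31.9*%N − 41
2.5*27.2 = 68; 7.6*3.6 = 27.36; 31.9*0.13 = 4.147
CPT = 68 + 27.36 + 4.147 − 41 = 58.507 °C
Rounded to 0.1 °C: CPT ≈ 58.5 °C

58.5 °C


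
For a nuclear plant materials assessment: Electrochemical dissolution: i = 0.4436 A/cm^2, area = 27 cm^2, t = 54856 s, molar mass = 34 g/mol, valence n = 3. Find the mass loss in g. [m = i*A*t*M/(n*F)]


Apply Faraday's law: m = i*A*t*M / (n*F)
Total charge passed Q = i*A*t = 0.4436*27*54856 = 657021.2832 C
m = Q*M/(n*F) = 657021.2832*34/(3*96485) = 77.175 g

77.175 g


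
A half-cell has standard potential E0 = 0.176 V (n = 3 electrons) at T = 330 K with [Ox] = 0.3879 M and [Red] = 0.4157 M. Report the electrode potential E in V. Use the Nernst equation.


Apply the Nernst equation: E = E0 + (RT/nF)*ln([Ox]/[Red])
Step 1: RT/nF = 8.314*330/(3*96485) = 0.00947857 V
Step 2: [Ox]/[Red] = 0.3879/0.4157 = 0.933125
Step 3: ln(0.933125) = -0.069216
Step 4: correction = 0.00947857 * -0.069216 = -0.0007 V
E = 0.176 + -0.0007 = 0.1753 V

0.1753 V


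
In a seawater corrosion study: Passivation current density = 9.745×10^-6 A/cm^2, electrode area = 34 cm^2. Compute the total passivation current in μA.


I = i_pass * A, then convert A → μA (×10^6)
I = 9.745×10^-6 * 34 * 10^6 = 331.33 μA

331.33 μA


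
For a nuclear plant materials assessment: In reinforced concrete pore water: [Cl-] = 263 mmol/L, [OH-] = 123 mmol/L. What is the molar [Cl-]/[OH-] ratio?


Threshold parameter = [Cl-] / [OH-] (molar basis; both in mmol/L, so units cancel)
Ratio = 263 / 123 = 2.14

2.14


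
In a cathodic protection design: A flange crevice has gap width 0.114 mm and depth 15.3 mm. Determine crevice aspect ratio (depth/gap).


Aspect ratio = depth / gap
Ratio = 15.3 / 0.114 = 134.2

134.2


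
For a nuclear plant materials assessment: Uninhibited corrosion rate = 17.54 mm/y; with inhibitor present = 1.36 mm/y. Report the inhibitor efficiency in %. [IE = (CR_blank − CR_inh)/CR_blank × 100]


Apply the inhibitor-efficiency definition: IE = (CR_blank − CR_inh)/CR_blank × 100
IE = (17.54 − 1.36) / 17.54 × 100
IE = 16.18 / 17.54 × 100 = 92.2 %

92.2 %


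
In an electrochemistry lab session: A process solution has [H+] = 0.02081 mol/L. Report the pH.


pH = −log10[H+]
pH = −log10(0.02081) = 1.68

1.68


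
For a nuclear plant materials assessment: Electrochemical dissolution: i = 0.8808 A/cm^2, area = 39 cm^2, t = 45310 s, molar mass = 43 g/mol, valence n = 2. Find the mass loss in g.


Apply Faraday's law: m = i*A*t*M / (n*F)
Total charge passed Q = i*A*t = 0.8808*39*45310 = 1556452.872 C
m = Q*M/(n*F) = 1556452.872*43/(2*96485) = 346.828 g

346.828 g


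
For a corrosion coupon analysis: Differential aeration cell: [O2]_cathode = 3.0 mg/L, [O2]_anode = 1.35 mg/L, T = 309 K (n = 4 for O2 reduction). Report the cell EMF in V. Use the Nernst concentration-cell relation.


Apply the Nernst concentration-cell relation: E = (RT/nF)*ln(C_cathode/C_anode)
RT/nF = 8.314*309/(4*96485) = 0.00665654 V
ln(3.0/1.35) = 0.79851
E = 0.00665654 * 0.79851 = 0.00532 V

0.00532 V


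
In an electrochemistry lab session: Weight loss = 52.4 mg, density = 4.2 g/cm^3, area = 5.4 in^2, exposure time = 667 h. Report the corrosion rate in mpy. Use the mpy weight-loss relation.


Apply the mpy weight-loss relation: CR = 534 * W / (D * A * T)
Numerator: 534 * 52.4 = 27981.6
Denominator: 4.2 * 5.4 * 667 = 15127.56
CR = 27981.6 / 15127.56 = 1.8497 mpy

1.8497 mpy


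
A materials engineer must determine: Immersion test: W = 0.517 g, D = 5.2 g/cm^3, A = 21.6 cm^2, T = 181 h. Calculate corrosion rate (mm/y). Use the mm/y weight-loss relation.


Apply the mm/y weight-loss relation: CR = 87600 * W / (D * A * T)
Numerator: 87600 * 0.517 = 45289.2
Denominator: 5.2 * 21.6 * 181 = 20329.92
CR = 45289.2 / 20329.92 = 2.227712 mm/y

2.227712 mm/y


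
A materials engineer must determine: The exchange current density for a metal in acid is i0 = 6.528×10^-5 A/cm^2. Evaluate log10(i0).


i0 = 6.528×10^-5 A/cm^2
log10(i0) = -4.185

-4.185


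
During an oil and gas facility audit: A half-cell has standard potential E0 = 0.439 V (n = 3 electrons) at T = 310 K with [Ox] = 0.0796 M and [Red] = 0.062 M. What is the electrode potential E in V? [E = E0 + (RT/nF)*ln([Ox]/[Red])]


Apply the Nernst equation: E = E0 + (RT/nF)*ln([Ox]/[Red])
Step 1: RT/nF = 8.314*310/(3*96485) = 0.00890411 V
Step 2: [Ox]/[Red] = 0.0796/0.062 = 1.283871
Step 3: ln(1.283871) = 0.24988
Step 4: correction = 0.00890411 * 0.24988 = 0.0022 V
E = 0.439 + 0.0022 = 0.4412 V

0.4412 V


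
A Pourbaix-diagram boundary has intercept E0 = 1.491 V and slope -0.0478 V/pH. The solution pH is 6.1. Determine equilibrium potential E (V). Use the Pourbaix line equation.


Apply the Pourbaix line equation: E = E0 + slope*pH
E = 1.491 + (-0.0478)*6.1 = 1.491 + (-0.29158) = 1.19942 V
Rounded to 3 decimal places: E = 1.199 V

1.199 V


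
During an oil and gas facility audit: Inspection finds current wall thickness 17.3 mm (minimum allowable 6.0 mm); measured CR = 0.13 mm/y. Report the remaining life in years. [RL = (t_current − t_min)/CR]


Apply the remaining-life relation: RL = (t_current − t_min) / CR
RL = (17.3 − 6.0) / 0.13 = 11.3 / 0.13 = 86.9 years

86.9 years


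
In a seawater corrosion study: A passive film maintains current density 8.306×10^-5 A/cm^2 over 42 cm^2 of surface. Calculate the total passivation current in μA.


I = i_pass * A, then convert A → μA (×10^6)
I = 8.306×10^-5 * 42 * 10^6 = 3488.52 μA

3488.52 μA


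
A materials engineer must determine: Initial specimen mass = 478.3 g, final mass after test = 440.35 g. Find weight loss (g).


Weight loss = initial − final
WL = 478.3 − 440.35 = 37.95 g

37.95 g


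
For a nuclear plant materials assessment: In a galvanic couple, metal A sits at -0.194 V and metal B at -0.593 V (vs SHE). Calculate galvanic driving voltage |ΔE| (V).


Driving voltage is the absolute potential difference.
|ΔE| = |-0.194 − (-0.593)| = 0.399 V

0.399 V


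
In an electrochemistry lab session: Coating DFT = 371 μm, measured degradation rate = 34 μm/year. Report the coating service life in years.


Service life = thickness / degradation rate
Life = 371 / 34 = 10.9 years

10.9 years


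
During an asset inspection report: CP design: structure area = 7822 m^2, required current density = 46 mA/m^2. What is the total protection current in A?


I = area * current density, then convert mA → A (÷1000)
I = 7822 * 46 / 1000 = 359.81 A

359.81 A


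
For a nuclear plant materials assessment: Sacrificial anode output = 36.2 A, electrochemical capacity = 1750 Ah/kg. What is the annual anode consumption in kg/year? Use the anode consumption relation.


Annual consumption = current * hours per year / capacity
Rate = 36.2 * 8760 / 1750 = 181.2 kg/year

181.2 kg/year


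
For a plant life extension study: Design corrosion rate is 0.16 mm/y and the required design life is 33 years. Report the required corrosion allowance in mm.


Corrosion allowance = CR × design life
CA = 0.16 * 33 = 5.28 mm

5.28 mm


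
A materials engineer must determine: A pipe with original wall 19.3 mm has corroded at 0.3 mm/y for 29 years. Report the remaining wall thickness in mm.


Remaining wall = original − CR × time
t = 19.3 − 0.3*29 = 19.3 − 8.7 = 10.6 mm

10.6 mm


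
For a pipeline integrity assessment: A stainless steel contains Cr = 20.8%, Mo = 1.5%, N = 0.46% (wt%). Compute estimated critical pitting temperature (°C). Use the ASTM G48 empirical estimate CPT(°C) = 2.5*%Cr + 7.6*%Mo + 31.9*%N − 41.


Apply the ASTM G48 empirical CPT estimate: CPT(°C) = 2.5*%Cr + 7.6*%Mo + 31.9*%N − 41
2.5*20.8 = 52; 7.6*1.5 = 11.4; 31.9*0.46 = 14.674
CPT = 52 + 11.4 + 14.674 − 41 = 37.074 °C
Rounded to 0.1 °C: CPT ≈ 37.1 °C

37.1 °C


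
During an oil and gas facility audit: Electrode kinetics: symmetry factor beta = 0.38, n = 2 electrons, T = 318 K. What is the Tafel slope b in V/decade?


Apply the Tafel slope relation: b = 2.303*R*T/(beta*n*F)
Numerator: 2.303 * 8.314 * 318 = 6088.79
Denominator: 0.38 * 2 * 96485 = 73328.6
b = 6088.79 / 73328.6 = 0.083 V/decade

0.083 V/decade


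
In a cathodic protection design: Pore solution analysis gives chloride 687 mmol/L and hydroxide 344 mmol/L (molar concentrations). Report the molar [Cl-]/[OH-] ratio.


Threshold parameter = [Cl-] / [OH-] (molar basis; both in mmol/L, so units cancel)
Ratio = 687 / 344 = 2.0

2.0


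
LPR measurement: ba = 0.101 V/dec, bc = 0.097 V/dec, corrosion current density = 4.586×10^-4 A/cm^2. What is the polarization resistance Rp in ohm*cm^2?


Apply the Stern-Geary equation: Rp = ba*bc / (2.303*icorr*(ba+bc))
ba*bc = 0.101*0.097 = 0.009797
ba+bc = 0.198; 2.303*icorr*(ba+bc) = 2.303*4.586×10^-4*0.198 = 2.0911885×10^-4
Rp = 0.009797 / 2.0911885×10^-4 = 46.8 ohm*cm^2

46.8 ohm*cm^2


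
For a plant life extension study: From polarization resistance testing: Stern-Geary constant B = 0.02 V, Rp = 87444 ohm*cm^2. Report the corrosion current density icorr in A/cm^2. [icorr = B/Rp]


Apply the Stern-Geary relation: icorr = B / Rp
icorr = 0.02 / 87444 = 2.287×10^-7 A/cm^2

2.287×10^-7 A/cm^2


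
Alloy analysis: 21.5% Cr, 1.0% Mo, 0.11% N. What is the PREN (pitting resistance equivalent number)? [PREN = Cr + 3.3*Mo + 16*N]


Apply the PREN formula: PREN = Cr + 3.3*Mo + 16*N
PREN = 21.5 + 3.3*1.0 + 16*0.11
PREN = 21.5 + 3.3 + 1.76 = 26.56

26.56


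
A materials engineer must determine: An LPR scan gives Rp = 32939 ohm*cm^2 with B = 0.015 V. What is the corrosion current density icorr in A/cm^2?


Apply the Stern-Geary relation: icorr = B / Rp
icorr = 0.015 / 32939 = 4.554×10^-7 A/cm^2

4.554×10^-7 A/cm^2


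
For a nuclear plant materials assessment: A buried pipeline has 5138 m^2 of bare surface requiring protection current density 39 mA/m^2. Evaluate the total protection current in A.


I = area * current density, then convert mA → A (÷1000)
I = 5138 * 39 / 1000 = 200.38 A

200.38 A


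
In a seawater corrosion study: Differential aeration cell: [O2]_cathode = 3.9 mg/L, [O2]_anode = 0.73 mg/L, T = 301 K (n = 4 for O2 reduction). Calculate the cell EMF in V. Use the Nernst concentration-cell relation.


Apply the Nernst concentration-cell relation: E = (RT/nF)*ln(C_cathode/C_anode)
RT/nF = 8.314*301/(4*96485) = 0.0064842 V
ln(3.9/0.73) = 1.67569
E = 0.0064842 * 1.67569 = 0.01087 V

0.01087 V


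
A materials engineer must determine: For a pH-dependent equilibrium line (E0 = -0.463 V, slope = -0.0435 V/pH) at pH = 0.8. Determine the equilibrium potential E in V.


Apply the Pourbaix line equation: E = E0 + slope*pH
E = -0.463 + (-0.0435)*0.8 = -0.463 + (-0.0348) = -0.4978 V
Rounded to 4 decimal places: E = -0.4978 V

-0.4978 V


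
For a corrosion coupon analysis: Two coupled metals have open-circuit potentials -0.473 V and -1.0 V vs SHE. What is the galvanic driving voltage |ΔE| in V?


Driving voltage is the absolute potential difference.
|ΔE| = |-0.473 − (-1.0)| = 0.527 V

0.527 V


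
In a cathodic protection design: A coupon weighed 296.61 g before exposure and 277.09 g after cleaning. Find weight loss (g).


Weight loss = initial − final
WL = 296.61 − 277.09 = 19.52 g

19.52 g


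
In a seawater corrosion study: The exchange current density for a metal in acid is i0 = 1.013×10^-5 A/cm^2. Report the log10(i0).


i0 = 1.013×10^-5 A/cm^2
log10(i0) = -4.994

-4.994


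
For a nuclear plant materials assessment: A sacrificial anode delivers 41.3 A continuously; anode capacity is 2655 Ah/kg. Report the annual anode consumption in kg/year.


Annual consumption = current * hours per year / capacity
Rate = 41.3 * 8760 / 2655 = 136.3 kg/year

136.3 kg/year


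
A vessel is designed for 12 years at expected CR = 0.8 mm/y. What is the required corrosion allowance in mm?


Corrosion allowance = CR × design life
CA = 0.8 * 12 = 9.6 mm

9.6 mm


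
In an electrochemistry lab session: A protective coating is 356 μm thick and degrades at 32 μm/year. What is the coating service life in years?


Service life = thickness / degradation rate
Life = 356 / 32 = 11.1 years

11.1 years


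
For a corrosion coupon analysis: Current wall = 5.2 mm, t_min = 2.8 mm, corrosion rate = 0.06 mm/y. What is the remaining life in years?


Apply the remaining-life relation: RL = (t_current − t_min) / CR
RL = (5.2 − 2.8) / 0.06 = 2.4 / 0.06 = 40.0 years

40.0 years


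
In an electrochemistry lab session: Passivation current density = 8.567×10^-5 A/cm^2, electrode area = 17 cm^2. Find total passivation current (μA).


I = i_pass * A, then convert A → μA (×10^6)
I = 8.567×10^-5 * 17 * 10^6 = 1456.39 μA

1456.39 μA


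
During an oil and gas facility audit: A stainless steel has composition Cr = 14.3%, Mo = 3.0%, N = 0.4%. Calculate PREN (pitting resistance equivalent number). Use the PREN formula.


Apply the PREN formula: PREN = Cr + 3.3*Mo + 16*N
PREN = 14.3 + 3.3*3.0 + 16*0.4
PREN = 14.3 + 9.9 + 6.4 = 30.6

30.6


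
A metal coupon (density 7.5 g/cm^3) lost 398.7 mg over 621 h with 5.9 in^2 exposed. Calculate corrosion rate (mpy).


Apply the mpy weight-loss relation: CR = 534 * W / (D * A * T)
Numerator: 534 * 398.7 = 212905.8
Denominator: 7.5 * 5.9 * 621 = 27479.25
CR = 212905.8 / 27479.25 = 7.748 mpy

7.748 mpy


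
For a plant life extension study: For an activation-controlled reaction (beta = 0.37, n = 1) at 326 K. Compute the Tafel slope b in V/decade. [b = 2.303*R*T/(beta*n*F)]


Apply the Tafel slope relation: b = 2.303*R*T/(beta*n*F)
Numerator: 2.303 * 8.314 * 326 = 6241.97
Denominator: 0.37 * 1 * 96485 = 35699.45
b = 6241.97 / 35699.45 = 0.175 V/decade

0.175 V/decade


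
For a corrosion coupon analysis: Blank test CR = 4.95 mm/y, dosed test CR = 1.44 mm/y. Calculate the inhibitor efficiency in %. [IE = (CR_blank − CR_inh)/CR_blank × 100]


Apply the inhibitor-efficiency definition: IE = (CR_blank − CR_inh)/CR_blank × 100
IE = (4.95 − 1.44) / 4.95 × 100
IE = 3.51 / 4.95 × 100 = 70.9 %

70.9 %


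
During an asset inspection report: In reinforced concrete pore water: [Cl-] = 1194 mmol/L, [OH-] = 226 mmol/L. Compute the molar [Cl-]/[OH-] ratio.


Threshold parameter = [Cl-] / [OH-] (molar basis; both in mmol/L, so units cancel)
Ratio = 1194 / 226 = 5.28

5.28


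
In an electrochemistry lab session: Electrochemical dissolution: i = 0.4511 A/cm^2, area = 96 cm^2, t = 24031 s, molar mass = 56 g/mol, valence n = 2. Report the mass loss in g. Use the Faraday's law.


Apply Faraday's law: m = i*A*t*M / (n*F)
Total charge passed Q = i*A*t = 0.4511*96*24031 = 1040676.8736 C
m = Q*M/(n*F) = 1040676.8736*56/(2*96485) = 302.005 g

302.005 g


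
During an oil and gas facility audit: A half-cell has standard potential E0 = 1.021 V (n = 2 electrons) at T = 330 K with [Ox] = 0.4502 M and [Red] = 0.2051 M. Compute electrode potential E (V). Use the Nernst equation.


Apply the Nernst equation: E = E0 + (RT/nF)*ln([Ox]/[Red])
Step 1: RT/nF = 8.314*330/(2*96485) = 0.01421786 V
Step 2: [Ox]/[Red] = 0.4502/0.2051 = 2.195027
Step 3: ln(2.195027) = 0.786194
Step 4: correction = 0.01421786 * 0.786194 = 0.011 V
E = 1.021 + 0.011 = 1.032 V

1.032 V


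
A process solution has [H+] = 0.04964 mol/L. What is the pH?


pH = −log10[H+]
pH = −log10(0.04964) = 1.3

1.3


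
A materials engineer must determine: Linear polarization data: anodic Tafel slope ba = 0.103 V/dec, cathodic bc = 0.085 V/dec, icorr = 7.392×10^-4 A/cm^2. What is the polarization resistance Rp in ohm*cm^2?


Apply the Stern-Geary equation: Rp = ba*bc / (2.303*icorr*(ba+bc))
ba*bc = 0.103*0.085 = 0.008755
ba+bc = 0.188; 2.303*icorr*(ba+bc) = 2.303*7.392×10^-4*0.188 = 3.2004699×10^-4
Rp = 0.008755 / 3.2004699×10^-4 = 27.36 ohm*cm^2

27.36 ohm*cm^2


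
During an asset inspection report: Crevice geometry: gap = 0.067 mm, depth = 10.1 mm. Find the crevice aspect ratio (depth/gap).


Aspect ratio = depth / gap
Ratio = 10.1 / 0.067 = 150.7

150.7


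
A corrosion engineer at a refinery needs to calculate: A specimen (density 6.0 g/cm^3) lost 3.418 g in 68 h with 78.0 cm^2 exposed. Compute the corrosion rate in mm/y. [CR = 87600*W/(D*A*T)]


Apply the mm/y weight-loss relation: CR = 87600 * W / (D * A * T)
Numerator: 87600 * 3.418 = 299416.8
Denominator: 6.0 * 78.0 * 68 = 31824.0
CR = 299416.8 / 31824.0 = 9.40852 mm/y

9.40852 mm/y


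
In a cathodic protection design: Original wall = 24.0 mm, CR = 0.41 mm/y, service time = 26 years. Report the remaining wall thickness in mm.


Remaining wall = original − CR × time
t = 24.0 − 0.41*26 = 24.0 − 10.66 = 13.34 mm

13.34 mm


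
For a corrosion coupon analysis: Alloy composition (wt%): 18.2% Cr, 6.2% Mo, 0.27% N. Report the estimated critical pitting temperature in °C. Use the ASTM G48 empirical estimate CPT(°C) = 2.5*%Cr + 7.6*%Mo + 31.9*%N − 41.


Apply the ASTM G48 empirical CPT estimate: CPT(°C) = 2.5*%Cr + 7.6*%Mo + 31.9*%N − 41
2.5*18.2 = 45.5; 7.6*6.2 = 47.12; 31.9*0.27 = 8.613
CPT = 45.5 + 47.12 + 8.613 − 41 = 60.233 °C
Rounded to 0.1 °C: CPT ≈ 60.2 °C

60.2 °C


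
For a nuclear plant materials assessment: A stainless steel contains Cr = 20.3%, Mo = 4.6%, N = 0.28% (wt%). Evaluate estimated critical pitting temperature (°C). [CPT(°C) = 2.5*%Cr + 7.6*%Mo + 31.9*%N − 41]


Apply the ASTM G48 empirical CPT estimate: CPT(°C) = 2.5*%Cr + 7.6*%Mo + 31.9*%N − 41
2.5*20.3 = 50.75; 7.6*4.6 = 34.96; 31.9*0.28 = 8.932
CPT = 50.75 + 34.96 + 8.932 − 41 = 53.642 °C
Rounded to 0.1 °C: CPT ≈ 53.6 °C

53.6 °C


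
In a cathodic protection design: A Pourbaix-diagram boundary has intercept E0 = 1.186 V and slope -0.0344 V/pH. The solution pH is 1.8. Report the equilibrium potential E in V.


Apply the Pourbaix line equation: E = E0 + slope*pH
E = 1.186 + (-0.0344)*1.8 = 1.186 + (-0.06192) = 1.12408 V
Rounded to 3 decimal places: E = 1.124 V

1.124 V


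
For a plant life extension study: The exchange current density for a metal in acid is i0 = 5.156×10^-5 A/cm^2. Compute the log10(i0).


i0 = 5.156×10^-5 A/cm^2
log10(i0) = -4.288

-4.288


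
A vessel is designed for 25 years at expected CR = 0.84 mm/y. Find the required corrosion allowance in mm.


Corrosion allowance = CR × design life
CA = 0.84 * 25 = 21.0 mm

21.0 mm


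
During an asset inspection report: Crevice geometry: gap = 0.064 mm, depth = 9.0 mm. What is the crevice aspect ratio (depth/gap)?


Aspect ratio = depth / gap
Ratio = 9.0 / 0.064 = 140.6

140.6


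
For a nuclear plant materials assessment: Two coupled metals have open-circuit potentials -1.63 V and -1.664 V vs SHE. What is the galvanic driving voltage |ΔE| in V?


Driving voltage is the absolute potential difference.
|ΔE| = |-1.63 − (-1.664)| = 0.034 V

0.034 V


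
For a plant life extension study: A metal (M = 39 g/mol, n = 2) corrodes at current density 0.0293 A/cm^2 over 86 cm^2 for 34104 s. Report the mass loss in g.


Apply Faraday's law: m = i*A*t*M / (n*F)
Total charge passed Q = i*A*t = 0.0293*86*34104 = 85935.2592 C
m = Q*M/(n*F) = 85935.2592*39/(2*96485) = 17.3679 g

17.3679 g


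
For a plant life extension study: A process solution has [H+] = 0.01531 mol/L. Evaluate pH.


pH = −log10[H+]
pH = −log10(0.01531) = 1.82

1.82


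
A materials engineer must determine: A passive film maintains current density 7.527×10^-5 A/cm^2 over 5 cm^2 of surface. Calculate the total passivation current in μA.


I = i_pass * A, then convert A → μA (×10^6)
I = 7.527×10^-5 * 5 * 10^6 = 376.35 μA

376.35 μA


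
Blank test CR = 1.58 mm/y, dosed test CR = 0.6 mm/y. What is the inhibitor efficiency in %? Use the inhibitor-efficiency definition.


Apply the inhibitor-efficiency definition: IE = (CR_blank − CR_inh)/CR_blank × 100
IE = (1.58 − 0.6) / 1.58 × 100
IE = 0.98 / 1.58 × 100 = 62.0 %

62.0 %


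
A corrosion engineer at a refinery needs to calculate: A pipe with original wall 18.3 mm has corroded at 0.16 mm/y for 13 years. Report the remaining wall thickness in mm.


Remaining wall = original − CR × time
t = 18.3 − 0.16*13 = 18.3 − 2.08 = 16.22 mm

16.22 mm


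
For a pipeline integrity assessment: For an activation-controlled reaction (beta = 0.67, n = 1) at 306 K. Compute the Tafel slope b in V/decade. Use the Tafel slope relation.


Apply the Tafel slope relation: b = 2.303*R*T/(beta*n*F)
Numerator: 2.303 * 8.314 * 306 = 5859.03
Denominator: 0.67 * 1 * 96485 = 64644.95
b = 5859.03 / 64644.95 = 0.0906 V/decade

0.0906 V/decade


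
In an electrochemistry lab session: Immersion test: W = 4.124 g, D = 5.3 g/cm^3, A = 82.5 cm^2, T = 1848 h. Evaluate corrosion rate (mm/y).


Apply the mm/y weight-loss relation: CR = 87600 * W / (D * A * T)
Numerator: 87600 * 4.124 = 361262.4
Denominator: 5.3 * 82.5 * 1848 = 808038.0
CR = 361262.4 / 808038.0 = 0.44709 mm/y

0.44709 mm/y


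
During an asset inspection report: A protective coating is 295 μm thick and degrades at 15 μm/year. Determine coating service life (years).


Service life = thickness / degradation rate
Life = 295 / 15 = 19.7 years

19.7 years


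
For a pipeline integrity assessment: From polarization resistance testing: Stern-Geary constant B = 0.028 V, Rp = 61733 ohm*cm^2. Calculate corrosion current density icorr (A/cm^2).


Apply the Stern-Geary relation: icorr = B / Rp
icorr = 0.028 / 61733 = 4.536×10^-7 A/cm^2

4.536×10^-7 A/cm^2


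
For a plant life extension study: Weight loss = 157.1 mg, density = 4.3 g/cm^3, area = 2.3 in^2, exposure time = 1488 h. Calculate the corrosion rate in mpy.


Apply the mpy weight-loss relation: CR = 534 * W / (D * A * T)
Numerator: 534 * 157.1 = 83891.4
Denominator: 4.3 * 2.3 * 1488 = 14716.32
CR = 83891.4 / 14716.32 = 5.7006 mpy

5.7006 mpy


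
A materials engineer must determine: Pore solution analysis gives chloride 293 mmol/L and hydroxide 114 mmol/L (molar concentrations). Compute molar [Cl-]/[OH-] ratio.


Threshold parameter = [Cl-] / [OH-] (molar basis; both in mmol/L, so units cancel)
Ratio = 293 / 114 = 2.57

2.57


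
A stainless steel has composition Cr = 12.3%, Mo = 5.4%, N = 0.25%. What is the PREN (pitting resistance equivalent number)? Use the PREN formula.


Apply the PREN formula: PREN = Cr + 3.3*Mo + 16*N
PREN = 12.3 + 3.3*5.4 + 16*0.25
PREN = 12.3 + 17.82 + 4.0 = 34.12

34.12


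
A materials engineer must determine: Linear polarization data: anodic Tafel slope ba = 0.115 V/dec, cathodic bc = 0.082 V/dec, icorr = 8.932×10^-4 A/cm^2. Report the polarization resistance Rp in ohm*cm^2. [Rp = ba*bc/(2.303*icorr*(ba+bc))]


Apply the Stern-Geary equation: Rp = ba*bc / (2.303*icorr*(ba+bc))
ba*bc = 0.115*0.082 = 0.00943
ba+bc = 0.197; 2.303*icorr*(ba+bc) = 2.303*8.932×10^-4*0.197 = 4.052368×10^-4
Rp = 0.00943 / 4.052368×10^-4 = 23.3 ohm*cm^2

23.3 ohm*cm^2


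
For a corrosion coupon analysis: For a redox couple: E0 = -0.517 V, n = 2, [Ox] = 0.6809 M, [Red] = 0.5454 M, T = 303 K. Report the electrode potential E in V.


Apply the Nernst equation: E = E0 + (RT/nF)*ln([Ox]/[Red])
Step 1: RT/nF = 8.314*303/(2*96485) = 0.01305458 V
Step 2: [Ox]/[Red] = 0.6809/0.5454 = 1.248442
Step 3: ln(1.248442) = 0.221896
Step 4: correction = 0.01305458 * 0.221896 = 0.003 V
E = -0.517 + 0.003 = -0.514 V

-0.514 V


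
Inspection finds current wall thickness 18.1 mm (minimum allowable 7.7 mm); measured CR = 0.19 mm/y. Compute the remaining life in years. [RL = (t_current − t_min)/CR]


Apply the remaining-life relation: RL = (t_current − t_min) / CR
RL = (18.1 − 7.7) / 0.19 = 10.4 / 0.19 = 54.7 years

54.7 years


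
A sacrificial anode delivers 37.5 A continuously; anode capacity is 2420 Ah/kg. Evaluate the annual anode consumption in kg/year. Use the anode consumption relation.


Annual consumption = current * hours per year / capacity
Rate = 37.5 * 8760 / 2420 = 135.7 kg/year

135.7 kg/year


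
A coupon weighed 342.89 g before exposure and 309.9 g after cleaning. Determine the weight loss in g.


Weight loss = initial − final
WL = 342.89 − 309.9 = 32.99 g

32.99 g


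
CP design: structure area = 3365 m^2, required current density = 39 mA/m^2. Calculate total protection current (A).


I = area * current density, then convert mA → A (÷1000)
I = 3365 * 39 / 1000 = 131.24 A

131.24 A


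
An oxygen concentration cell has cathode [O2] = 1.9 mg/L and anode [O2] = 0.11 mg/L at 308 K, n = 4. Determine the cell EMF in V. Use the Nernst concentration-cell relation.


Apply the Nernst concentration-cell relation: E = (RT/nF)*ln(C_cathode/C_anode)
RT/nF = 8.314*308/(4*96485) = 0.006635 V
ln(1.9/0.11) = 2.84913
E = 0.006635 * 2.84913 = 0.0189 V

0.0189 V


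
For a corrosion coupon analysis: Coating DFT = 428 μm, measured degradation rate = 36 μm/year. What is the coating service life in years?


Service life = thickness / degradation rate
Life = 428 / 36 = 11.9 years

11.9 years


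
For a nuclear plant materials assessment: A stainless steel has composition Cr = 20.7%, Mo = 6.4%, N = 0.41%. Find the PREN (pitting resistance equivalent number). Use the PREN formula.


Apply the PREN formula: PREN = Cr + 3.3*Mo + 16*N
PREN = 20.7 + 3.3*6.4 + 16*0.41
PREN = 20.7 + 21.12 + 6.56 = 48.38

48.38


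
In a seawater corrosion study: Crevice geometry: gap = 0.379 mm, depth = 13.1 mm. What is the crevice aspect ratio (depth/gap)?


Aspect ratio = depth / gap
Ratio = 13.1 / 0.379 = 34.6

34.6


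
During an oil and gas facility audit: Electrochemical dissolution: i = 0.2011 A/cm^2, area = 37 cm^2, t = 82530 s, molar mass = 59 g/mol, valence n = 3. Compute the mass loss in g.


Apply Faraday's law: m = i*A*t*M / (n*F)
Total charge passed Q = i*A*t = 0.2011*37*82530 = 614080.971 C
m = Q*M/(n*F) = 614080.971*59/(3*96485) = 125.169 g

125.169 g


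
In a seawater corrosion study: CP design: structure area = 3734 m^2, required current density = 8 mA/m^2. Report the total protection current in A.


I = area * current density, then convert mA → A (÷1000)
I = 3734 * 8 / 1000 = 29.87 A

29.87 A


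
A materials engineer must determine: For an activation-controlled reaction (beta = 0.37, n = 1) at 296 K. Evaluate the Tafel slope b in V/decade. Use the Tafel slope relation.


Apply the Tafel slope relation: b = 2.303*R*T/(beta*n*F)
Numerator: 2.303 * 8.314 * 296 = 5667.55
Denominator: 0.37 * 1 * 96485 = 35699.45
b = 5667.55 / 35699.45 = 0.159 V/decade

0.159 V/decade


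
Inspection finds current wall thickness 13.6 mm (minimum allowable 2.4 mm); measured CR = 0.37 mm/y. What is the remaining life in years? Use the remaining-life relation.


Apply the remaining-life relation: RL = (t_current − t_min) / CR
RL = (13.6 − 2.4) / 0.37 = 11.2 / 0.37 = 30.3 years

30.3 years


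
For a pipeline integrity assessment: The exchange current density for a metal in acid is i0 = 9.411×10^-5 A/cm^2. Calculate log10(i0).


i0 = 9.411×10^-5 A/cm^2
log10(i0) = -4.026

-4.026


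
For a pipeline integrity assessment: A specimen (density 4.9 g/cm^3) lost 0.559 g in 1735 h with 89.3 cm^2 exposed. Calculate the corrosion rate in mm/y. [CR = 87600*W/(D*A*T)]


Apply the mm/y weight-loss relation: CR = 87600 * W / (D * A * T)
Numerator: 87600 * 0.559 = 48968.4
Denominator: 4.9 * 89.3 * 1735 = 759183.95
CR = 48968.4 / 759183.95 = 0.064501 mm/y

0.064501 mm/y


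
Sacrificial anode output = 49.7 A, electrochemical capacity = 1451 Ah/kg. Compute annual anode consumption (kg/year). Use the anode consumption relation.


Annual consumption = current * hours per year / capacity
Rate = 49.7 * 8760 / 1451 = 300.0 kg/year

300.0 kg/year


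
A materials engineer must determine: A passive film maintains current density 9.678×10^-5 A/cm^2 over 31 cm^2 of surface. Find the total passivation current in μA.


I = i_pass * A, then convert A → μA (×10^6)
I = 9.678×10^-5 * 31 * 10^6 = 3000.18 μA

3000.18 μA


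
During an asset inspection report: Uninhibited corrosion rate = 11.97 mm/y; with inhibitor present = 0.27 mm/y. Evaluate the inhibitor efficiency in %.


Apply the inhibitor-efficiency definition: IE = (CR_blank − CR_inh)/CR_blank × 100
IE = (11.97 − 0.27) / 11.97 × 100
IE = 11.7 / 11.97 × 100 = 97.7 %

97.7 %


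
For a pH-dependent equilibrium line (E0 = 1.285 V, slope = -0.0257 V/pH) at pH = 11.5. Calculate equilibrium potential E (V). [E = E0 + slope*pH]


Apply the Pourbaix line equation: E = E0 + slope*pH
E = 1.285 + (-0.0257)*11.5 = 1.285 + (-0.29555) = 0.98945 V
Rounded to 4 decimal places: E = 0.9895 V

0.9895 V


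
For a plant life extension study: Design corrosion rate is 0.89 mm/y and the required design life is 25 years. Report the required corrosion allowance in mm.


Corrosion allowance = CR × design life
CA = 0.89 * 25 = 22.25 mm

22.25 mm


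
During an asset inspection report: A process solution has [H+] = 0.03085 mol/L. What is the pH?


pH = −log10[H+]
pH = −log10(0.03085) = 1.51

1.51


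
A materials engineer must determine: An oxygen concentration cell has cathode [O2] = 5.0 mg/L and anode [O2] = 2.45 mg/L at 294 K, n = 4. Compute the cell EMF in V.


Apply the Nernst concentration-cell relation: E = (RT/nF)*ln(C_cathode/C_anode)
RT/nF = 8.314*294/(4*96485) = 0.00633341 V
ln(5.0/2.45) = 0.71335
E = 0.00633341 * 0.71335 = 0.00452 V

0.00452 V


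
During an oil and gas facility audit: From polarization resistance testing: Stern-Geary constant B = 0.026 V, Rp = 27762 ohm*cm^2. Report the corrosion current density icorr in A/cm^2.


Apply the Stern-Geary relation: icorr = B / Rp
icorr = 0.026 / 27762 = 9.365×10^-7 A/cm^2

9.365×10^-7 A/cm^2


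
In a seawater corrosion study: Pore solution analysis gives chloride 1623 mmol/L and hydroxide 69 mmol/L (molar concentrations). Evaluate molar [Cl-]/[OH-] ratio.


Threshold parameter = [Cl-] / [OH-] (molar basis; both in mmol/L, so units cancel)
Ratio = 1623 / 69 = 23.52

23.52


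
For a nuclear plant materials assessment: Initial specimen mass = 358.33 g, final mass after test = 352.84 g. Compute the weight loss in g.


Weight loss = initial − final
WL = 358.33 − 352.84 = 5.49 g

5.49 g


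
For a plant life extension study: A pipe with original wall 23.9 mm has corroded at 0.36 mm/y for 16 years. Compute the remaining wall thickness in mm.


Remaining wall = original − CR × time
t = 23.9 − 0.36*16 = 23.9 − 5.76 = 18.14 mm

18.14 mm


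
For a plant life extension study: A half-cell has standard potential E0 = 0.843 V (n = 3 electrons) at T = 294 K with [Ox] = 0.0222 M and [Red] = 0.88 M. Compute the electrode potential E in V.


Apply the Nernst equation: E = E0 + (RT/nF)*ln([Ox]/[Red])
Step 1: RT/nF = 8.314*294/(3*96485) = 0.00844455 V
Step 2: [Ox]/[Red] = 0.0222/0.88 = 0.025227
Step 3: ln(0.025227) = -3.67984
Step 4: correction = 0.00844455 * -3.67984 = -0.0311 V
E = 0.843 + -0.0311 = 0.8119 V

0.8119 V


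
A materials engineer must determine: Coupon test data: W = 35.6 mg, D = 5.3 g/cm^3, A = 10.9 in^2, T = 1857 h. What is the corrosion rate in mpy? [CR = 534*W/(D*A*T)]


Apply the mpy weight-loss relation: CR = 534 * W / (D * A * T)
Numerator: 534 * 35.6 = 19010.4
Denominator: 5.3 * 10.9 * 1857 = 107278.89
CR = 19010.4 / 107278.89 = 0.1772 mpy

0.1772 mpy


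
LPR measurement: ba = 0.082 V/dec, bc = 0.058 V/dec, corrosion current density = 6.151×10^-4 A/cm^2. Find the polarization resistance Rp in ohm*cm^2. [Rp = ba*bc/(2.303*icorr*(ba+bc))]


Apply the Stern-Geary equation: Rp = ba*bc / (2.303*icorr*(ba+bc))
ba*bc = 0.082*0.058 = 0.004756
ba+bc = 0.14; 2.303*icorr*(ba+bc) = 2.303*6.151×10^-4*0.14 = 1.9832054×10^-4
Rp = 0.004756 / 1.9832054×10^-4 = 24.0 ohm*cm^2

24.0 ohm*cm^2


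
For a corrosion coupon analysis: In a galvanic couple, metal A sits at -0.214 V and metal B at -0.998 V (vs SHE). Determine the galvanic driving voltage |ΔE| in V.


Driving voltage is the absolute potential difference.
|ΔE| = |-0.214 − (-0.998)| = 0.784 V

0.784 V


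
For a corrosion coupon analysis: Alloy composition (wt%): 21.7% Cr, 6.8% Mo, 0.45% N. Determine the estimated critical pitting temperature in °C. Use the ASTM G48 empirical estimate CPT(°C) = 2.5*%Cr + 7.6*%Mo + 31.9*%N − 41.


Apply the ASTM G48 empirical CPT estimate: CPT(°C) = 2.5*%Cr + 7.6*%Mo + 31.9*%N − 41
2.5*21.7 = 54.25; 7.6*6.8 = 51.68; 31.9*0.45 = 14.355
CPT = 54.25 + 51.68 + 14.355 − 41 = 79.285 °C
Rounded to 0.1 °C: CPT ≈ 79.3 °C

79.3 °C


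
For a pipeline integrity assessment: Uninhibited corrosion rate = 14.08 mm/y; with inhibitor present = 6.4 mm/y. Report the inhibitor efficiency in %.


Apply the inhibitor-efficiency definition: IE = (CR_blank − CR_inh)/CR_blank × 100
IE = (14.08 − 6.4) / 14.08 × 100
IE = 7.68 / 14.08 × 100 = 54.5 %

54.5 %


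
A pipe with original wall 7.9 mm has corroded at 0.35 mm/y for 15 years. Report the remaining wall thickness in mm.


Remaining wall = original − CR × time
t = 7.9 − 0.35*15 = 7.9 − 5.25 = 2.65 mm

2.65 mm


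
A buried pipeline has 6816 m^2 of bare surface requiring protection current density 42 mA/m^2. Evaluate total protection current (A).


I = area * current density, then convert mA → A (÷1000)
I = 6816 * 42 / 1000 = 286.27 A

286.27 A


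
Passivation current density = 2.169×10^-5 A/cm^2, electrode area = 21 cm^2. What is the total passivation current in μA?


I = i_pass * A, then convert A → μA (×10^6)
I = 2.169×10^-5 * 21 * 10^6 = 455.49 μA

455.49 μA


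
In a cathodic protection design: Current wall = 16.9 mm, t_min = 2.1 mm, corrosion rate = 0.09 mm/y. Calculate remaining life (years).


Apply the remaining-life relation: RL = (t_current − t_min) / CR
RL = (16.9 − 2.1) / 0.09 = 14.8 / 0.09 = 164.4 years

164.4 years


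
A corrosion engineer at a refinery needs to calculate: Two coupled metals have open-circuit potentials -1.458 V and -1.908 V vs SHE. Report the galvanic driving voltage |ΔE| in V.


Driving voltage is the absolute potential difference.
|ΔE| = |-1.458 − (-1.908)| = 0.45 V

0.45 V
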